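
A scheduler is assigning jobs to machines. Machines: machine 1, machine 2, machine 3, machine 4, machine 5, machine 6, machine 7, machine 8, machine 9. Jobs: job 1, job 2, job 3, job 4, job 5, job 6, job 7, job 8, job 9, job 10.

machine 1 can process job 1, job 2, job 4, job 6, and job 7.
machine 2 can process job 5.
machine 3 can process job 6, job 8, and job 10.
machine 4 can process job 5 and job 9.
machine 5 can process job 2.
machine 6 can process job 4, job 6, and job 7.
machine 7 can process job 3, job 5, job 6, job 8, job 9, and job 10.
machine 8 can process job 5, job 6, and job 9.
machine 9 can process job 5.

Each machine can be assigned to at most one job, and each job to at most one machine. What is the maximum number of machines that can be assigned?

For example, pair machine 1–job 7, machine 2–job 5, machine 3–job 8, machine 4–job 9, machine 5–job 2, machine 6–job 4, machine 7–job 3, machine 8–job 6.
The set {machine 2, machine 9} has only 1 neighbour ({job 5}), so by Hall's theorem at most 8 of the 9 machines can be matched.

8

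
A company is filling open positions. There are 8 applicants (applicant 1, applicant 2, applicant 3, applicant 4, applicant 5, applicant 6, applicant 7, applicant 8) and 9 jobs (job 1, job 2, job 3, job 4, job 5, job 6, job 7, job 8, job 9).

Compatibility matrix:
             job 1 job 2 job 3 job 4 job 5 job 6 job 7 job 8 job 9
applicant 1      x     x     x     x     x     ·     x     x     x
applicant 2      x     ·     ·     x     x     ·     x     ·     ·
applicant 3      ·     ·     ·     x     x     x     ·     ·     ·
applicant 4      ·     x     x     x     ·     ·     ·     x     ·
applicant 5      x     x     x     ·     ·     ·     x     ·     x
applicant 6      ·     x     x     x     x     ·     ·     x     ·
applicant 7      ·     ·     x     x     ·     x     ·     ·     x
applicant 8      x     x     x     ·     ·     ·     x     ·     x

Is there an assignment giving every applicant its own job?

Yes

A valid assignment of size 8: applicant 1→job 7, applicant 2→job 1, applicant 3→job 4, applicant 4→job 2, applicant 5→job 3, applicant 6→job 5, applicant 7→job 6, applicant 8→job 9.
Every applicant is matched, so this matching saturates all of them.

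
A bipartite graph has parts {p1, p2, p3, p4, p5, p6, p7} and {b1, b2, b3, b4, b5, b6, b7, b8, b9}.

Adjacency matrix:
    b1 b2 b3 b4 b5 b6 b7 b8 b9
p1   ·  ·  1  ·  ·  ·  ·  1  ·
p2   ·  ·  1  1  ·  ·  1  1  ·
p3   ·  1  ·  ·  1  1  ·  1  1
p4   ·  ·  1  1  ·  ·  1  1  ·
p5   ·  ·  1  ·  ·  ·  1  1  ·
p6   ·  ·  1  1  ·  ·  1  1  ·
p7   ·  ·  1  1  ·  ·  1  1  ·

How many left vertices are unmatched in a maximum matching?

2

For example, pair p1-b8, p2-b4, p3-b5, p4-b7, p5-b3.
The set {p1, p2, p4, p5, p6, p7} has only 4 neighbours ({b3, b4, b7, b8}), so by Hall's theorem at most 5 of the 7 left vertices can be matched.
That matches 5 of the 7, leaving 2 unmatched; no matching can do better.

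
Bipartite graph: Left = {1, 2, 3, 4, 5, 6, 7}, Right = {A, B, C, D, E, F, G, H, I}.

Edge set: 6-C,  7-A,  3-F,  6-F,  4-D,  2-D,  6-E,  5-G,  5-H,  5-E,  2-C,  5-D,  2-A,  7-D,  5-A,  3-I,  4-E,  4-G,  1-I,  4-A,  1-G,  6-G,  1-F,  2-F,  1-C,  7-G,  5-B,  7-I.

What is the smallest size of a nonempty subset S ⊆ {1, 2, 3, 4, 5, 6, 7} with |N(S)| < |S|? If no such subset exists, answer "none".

none

A matching saturating every left vertex exists, for instance 1→C, 2→D, 3→F, 4→E, 5→A, 6→G, 7→I.
By Hall's marriage theorem, this means |N(S)| ≥ |S| for every subset S, so no violating subset exists.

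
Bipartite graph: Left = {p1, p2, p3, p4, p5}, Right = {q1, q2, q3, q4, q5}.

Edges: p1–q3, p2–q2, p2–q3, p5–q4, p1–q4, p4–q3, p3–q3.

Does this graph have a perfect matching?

The set {p1, p3, p4, p5} has only 2 neighbours ({q3, q4}), so by Hall's theorem at most 3 of the 5 left vertices can be matched.
Hence no matching covers every left vertex.

No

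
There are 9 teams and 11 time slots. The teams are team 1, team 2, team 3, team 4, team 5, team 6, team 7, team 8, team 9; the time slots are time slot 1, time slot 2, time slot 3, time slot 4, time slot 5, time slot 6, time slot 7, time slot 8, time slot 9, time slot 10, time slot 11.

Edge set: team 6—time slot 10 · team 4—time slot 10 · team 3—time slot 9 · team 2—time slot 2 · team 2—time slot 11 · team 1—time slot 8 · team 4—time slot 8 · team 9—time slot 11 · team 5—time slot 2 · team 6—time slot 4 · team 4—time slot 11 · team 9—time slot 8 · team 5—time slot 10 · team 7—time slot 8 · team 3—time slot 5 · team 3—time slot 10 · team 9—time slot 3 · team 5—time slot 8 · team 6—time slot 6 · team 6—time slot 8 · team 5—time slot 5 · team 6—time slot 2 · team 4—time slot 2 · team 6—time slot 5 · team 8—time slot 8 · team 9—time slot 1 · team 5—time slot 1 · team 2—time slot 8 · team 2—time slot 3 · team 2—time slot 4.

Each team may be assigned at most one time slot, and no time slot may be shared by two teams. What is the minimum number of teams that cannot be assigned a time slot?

For example, pair team 1–time slot 8, team 2–time slot 4, team 3–time slot 9, team 4–time slot 10, team 5–time slot 1, team 6–time slot 5, team 9–time slot 3.
The set {team 1, team 7, team 8} has only 1 neighbour ({time slot 8}), so by Hall's theorem at most 7 of the 9 teams can be matched.
That matches 7 of the 9, leaving 2 unmatched; no matching can do better.

2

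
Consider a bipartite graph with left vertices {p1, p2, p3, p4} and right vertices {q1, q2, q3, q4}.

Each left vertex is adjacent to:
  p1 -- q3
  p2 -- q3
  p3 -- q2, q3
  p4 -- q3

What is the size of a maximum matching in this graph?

One maximum matching: p1-q3, p3-q2.
The set {p1, p2, p4} has only 1 neighbour ({q3}), so by Hall's theorem at most 2 of the 4 left vertices can be matched.

2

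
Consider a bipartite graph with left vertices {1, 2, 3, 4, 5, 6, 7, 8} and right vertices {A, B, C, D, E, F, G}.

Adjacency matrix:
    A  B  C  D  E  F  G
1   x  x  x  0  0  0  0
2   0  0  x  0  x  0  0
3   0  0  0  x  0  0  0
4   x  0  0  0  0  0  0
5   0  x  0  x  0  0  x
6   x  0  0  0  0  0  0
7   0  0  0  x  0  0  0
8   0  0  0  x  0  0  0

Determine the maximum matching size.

For example, pair 1–C, 2–E, 3–D, 4–A, 5–B.
The set {3, 4, 6, 7, 8} has only 2 neighbours ({A, D}), so by Hall's theorem at most 5 of the 8 left vertices can be matched.

5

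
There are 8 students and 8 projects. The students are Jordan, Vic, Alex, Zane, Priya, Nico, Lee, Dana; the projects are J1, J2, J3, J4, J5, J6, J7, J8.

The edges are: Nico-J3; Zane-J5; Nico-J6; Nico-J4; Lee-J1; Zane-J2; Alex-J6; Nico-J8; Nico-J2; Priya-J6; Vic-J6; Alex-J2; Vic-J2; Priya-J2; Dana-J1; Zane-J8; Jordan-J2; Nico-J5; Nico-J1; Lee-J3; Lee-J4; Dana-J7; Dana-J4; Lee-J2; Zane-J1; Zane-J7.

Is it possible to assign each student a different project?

No

The set {Jordan, Vic, Alex, Priya} has only 2 neighbours ({J2, J6}), so by Hall's theorem at most 6 of the 8 students can be matched.
Hence no matching covers every student.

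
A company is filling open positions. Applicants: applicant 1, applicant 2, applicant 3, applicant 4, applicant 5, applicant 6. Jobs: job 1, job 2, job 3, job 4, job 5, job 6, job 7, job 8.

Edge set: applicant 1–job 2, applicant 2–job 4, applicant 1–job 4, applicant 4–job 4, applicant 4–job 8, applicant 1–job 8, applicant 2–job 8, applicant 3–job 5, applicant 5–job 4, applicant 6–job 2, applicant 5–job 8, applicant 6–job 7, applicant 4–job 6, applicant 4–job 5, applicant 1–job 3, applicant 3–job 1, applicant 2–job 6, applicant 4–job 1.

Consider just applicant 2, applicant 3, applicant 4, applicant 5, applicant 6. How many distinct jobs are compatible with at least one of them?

The union of neighbours of {applicant 2, applicant 3, applicant 4, applicant 5, applicant 6} is {job 1, job 2, job 4, job 5, job 6, job 7, job 8}, which has 7 elements.
Since |N(S)| = 7 ≥ |S| = 5, Hall's condition holds for this subset.

7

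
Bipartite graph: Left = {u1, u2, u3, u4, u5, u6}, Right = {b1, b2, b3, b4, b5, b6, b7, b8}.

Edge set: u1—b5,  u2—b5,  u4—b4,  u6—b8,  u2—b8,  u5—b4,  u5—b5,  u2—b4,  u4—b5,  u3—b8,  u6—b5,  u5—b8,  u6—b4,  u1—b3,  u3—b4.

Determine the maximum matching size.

4

A valid assignment of size 4: u1→b3, u2→b8, u3→b4, u4→b5.
The set {u2, u3, u4, u5, u6} has only 3 neighbours ({b4, b5, b8}), so by Hall's theorem at most 4 of the 6 left vertices can be matched.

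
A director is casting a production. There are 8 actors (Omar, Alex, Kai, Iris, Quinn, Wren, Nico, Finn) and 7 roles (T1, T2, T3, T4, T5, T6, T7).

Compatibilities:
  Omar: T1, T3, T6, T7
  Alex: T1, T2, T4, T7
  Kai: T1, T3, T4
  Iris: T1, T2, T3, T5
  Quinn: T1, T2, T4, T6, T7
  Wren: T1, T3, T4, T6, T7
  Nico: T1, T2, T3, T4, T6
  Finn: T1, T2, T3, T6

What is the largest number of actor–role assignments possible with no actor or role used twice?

7

For example, pair Omar–T6, Alex–T2, Kai–T1, Iris–T5, Quinn–T7, Wren–T3, Nico–T4.
The set {Omar, Alex, Kai, Quinn, Wren, Nico, Finn} has only 6 neighbours ({T1, T2, T3, T4, T6, T7}), so by Hall's theorem at most 7 of the 8 actors can be matched.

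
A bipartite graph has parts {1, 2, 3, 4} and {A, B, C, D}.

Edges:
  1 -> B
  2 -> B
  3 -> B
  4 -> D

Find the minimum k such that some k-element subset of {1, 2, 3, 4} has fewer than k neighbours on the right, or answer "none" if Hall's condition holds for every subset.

Take S = {1, 2}. Its neighbourhood is {B}, so |N(S)| = 1 < |S| = 2.
No single vertex violates Hall's condition since each has at least one neighbour, so 2 is the minimum.

2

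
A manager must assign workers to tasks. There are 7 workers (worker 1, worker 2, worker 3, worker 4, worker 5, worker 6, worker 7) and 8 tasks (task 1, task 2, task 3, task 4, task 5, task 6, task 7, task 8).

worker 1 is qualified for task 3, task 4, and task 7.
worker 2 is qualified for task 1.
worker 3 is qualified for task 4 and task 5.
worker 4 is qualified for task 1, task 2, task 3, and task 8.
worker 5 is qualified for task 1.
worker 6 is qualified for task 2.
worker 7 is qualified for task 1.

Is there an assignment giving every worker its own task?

The set {worker 2, worker 5, worker 7} has only 1 neighbour ({task 1}), so by Hall's theorem at most 5 of the 7 workers can be matched.
Hence no matching covers every worker.

No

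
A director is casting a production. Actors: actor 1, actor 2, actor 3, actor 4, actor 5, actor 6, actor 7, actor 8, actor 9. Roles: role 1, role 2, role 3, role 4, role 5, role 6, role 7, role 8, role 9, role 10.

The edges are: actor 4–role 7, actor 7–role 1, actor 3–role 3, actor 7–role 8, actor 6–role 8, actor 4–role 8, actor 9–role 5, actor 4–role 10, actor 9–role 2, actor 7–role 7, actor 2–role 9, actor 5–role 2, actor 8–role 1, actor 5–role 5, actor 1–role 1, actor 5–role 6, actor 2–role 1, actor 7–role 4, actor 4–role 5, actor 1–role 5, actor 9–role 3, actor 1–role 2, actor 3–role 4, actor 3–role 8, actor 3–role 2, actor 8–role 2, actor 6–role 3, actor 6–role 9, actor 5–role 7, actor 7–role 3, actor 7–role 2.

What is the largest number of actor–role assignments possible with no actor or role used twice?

One maximum matching: actor 1–role 1, actor 2–role 9, actor 3–role 4, actor 4–role 10, actor 5–role 5, actor 6–role 8, actor 7–role 7, actor 8–role 2, actor 9–role 3.
This saturates every actor, so 9 is the maximum.

9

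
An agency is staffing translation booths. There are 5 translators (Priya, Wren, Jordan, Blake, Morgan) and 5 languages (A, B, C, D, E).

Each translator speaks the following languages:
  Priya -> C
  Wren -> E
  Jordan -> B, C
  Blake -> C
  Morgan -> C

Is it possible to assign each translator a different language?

No

The set {Priya, Blake, Morgan} has only 1 neighbour ({C}), so by Hall's theorem at most 3 of the 5 translators can be matched.
Hence no matching covers every translator.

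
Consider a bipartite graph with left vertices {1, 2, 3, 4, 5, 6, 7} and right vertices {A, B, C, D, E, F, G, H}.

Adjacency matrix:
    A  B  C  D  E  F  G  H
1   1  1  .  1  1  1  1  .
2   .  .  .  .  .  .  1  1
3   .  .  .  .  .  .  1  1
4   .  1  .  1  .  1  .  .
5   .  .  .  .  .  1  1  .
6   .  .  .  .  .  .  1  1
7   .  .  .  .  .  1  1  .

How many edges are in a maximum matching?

One maximum matching: 1–A, 2–H, 3–G, 4–B, 5–F.
The set {2, 3, 5, 6, 7} has only 3 neighbours ({F, G, H}), so by Hall's theorem at most 5 of the 7 left vertices can be matched.

5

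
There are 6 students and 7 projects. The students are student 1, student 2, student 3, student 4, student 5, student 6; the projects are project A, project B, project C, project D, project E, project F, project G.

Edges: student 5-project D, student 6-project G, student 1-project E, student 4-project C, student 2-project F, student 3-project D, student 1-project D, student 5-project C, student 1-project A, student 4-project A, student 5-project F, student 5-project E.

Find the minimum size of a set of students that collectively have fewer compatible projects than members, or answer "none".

A matching saturating every student exists, for instance student 1→project A, student 2→project F, student 3→project D, student 4→project C, student 5→project E, student 6→project G.
By Hall's marriage theorem, this means |N(S)| ≥ |S| for every subset S, so no violating subset exists.

none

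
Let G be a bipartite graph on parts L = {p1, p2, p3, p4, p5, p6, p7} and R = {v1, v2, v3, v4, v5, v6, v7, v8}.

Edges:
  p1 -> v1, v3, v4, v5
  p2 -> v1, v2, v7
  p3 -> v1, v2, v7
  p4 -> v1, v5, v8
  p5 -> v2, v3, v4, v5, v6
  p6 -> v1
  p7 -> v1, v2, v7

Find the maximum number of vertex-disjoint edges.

6

A valid assignment of size 6: p1-v4, p2-v7, p3-v2, p4-v8, p5-v3, p6-v1.
The set {p2, p3, p6, p7} has only 3 neighbours ({v1, v2, v7}), so by Hall's theorem at most 6 of the 7 left vertices can be matched.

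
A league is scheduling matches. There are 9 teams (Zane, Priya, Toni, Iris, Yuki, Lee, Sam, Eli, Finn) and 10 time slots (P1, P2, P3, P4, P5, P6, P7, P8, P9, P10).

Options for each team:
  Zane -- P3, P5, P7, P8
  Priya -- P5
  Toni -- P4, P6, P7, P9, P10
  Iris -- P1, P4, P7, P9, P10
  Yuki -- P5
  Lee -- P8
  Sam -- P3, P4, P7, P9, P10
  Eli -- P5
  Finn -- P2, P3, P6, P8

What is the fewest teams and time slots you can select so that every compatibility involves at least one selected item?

The 7 edges Zane–P7, Priya–P5, Toni–P10, Iris–P1, Lee–P8, Sam–P3, Finn–P6 form a matching, so any vertex cover needs at least 7 vertices (one per matched edge).
Conversely {Zane, Toni, Iris, Lee, Sam, Finn, P5} meets every edge and has exactly 7 vertices, so 7 is optimal.

7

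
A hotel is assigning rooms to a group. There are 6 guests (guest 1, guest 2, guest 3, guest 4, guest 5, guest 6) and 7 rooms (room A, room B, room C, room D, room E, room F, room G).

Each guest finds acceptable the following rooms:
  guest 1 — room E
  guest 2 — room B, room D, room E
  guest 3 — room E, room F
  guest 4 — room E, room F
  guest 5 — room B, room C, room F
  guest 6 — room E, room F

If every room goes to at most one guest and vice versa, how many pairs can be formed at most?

A valid assignment of size 4: guest 1-room E, guest 2-room D, guest 3-room F, guest 5-room B.
The set {guest 1, guest 3, guest 4, guest 6} has only 2 neighbours ({room E, room F}), so by Hall's theorem at most 4 of the 6 guests can be matched.

4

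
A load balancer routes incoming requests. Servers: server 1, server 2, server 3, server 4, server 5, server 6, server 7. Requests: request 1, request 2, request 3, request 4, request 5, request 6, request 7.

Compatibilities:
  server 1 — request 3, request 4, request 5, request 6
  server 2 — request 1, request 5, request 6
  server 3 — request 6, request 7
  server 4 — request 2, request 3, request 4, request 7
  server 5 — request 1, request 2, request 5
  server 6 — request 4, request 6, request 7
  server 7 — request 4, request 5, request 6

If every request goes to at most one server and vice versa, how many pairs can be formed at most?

7

For example, pair server 1→request 3, server 2→request 6, server 3→request 7, server 4→request 2, server 5→request 1, server 6→request 4, server 7→request 5.
All 7 servers are matched, so no larger matching exists.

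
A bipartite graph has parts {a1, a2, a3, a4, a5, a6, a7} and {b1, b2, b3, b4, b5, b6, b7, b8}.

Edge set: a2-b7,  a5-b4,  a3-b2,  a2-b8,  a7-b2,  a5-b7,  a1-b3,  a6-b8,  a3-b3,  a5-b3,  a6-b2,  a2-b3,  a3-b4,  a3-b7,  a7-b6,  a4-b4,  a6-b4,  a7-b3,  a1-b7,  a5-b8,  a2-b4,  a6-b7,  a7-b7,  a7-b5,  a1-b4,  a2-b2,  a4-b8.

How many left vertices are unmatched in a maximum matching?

1

For example, pair a1→b7, a2→b8, a3→b2, a4→b4, a5→b3, a7→b5.
The set {a1, a2, a3, a4, a5, a6} has only 5 neighbours ({b2, b3, b4, b7, b8}), so by Hall's theorem at most 6 of the 7 left vertices can be matched.
That matches 6 of the 7, leaving 1 unmatched; no matching can do better.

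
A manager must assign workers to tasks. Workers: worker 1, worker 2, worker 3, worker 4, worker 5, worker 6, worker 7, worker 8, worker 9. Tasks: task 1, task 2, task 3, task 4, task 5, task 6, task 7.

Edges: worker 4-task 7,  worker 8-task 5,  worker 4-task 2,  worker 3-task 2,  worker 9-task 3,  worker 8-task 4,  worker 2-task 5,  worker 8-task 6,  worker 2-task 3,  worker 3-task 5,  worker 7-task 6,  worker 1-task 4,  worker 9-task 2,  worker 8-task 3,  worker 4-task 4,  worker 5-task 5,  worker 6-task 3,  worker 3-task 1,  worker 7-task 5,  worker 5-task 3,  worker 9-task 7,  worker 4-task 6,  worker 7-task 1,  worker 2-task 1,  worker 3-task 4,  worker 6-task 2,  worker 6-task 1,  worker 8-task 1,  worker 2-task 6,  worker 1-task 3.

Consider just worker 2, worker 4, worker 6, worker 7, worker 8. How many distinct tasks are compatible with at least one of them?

7

The union of neighbours of {worker 2, worker 4, worker 6, worker 7, worker 8} is {task 1, task 2, task 3, task 4, task 5, task 6, task 7}, which has 7 elements.
Since |N(S)| = 7 ≥ |S| = 5, Hall's condition holds for this subset.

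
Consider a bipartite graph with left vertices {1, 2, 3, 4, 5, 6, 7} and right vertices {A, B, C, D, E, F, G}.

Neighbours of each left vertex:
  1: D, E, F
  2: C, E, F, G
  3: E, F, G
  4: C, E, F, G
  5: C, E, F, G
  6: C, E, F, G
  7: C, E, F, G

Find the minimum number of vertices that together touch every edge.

5

A maximum matching has 5 edges (e.g. 1–D, 2–G, 3–F, 4–C, 5–E).
By König's theorem the minimum vertex cover has the same size. One such cover is {1, C, E, F, G}.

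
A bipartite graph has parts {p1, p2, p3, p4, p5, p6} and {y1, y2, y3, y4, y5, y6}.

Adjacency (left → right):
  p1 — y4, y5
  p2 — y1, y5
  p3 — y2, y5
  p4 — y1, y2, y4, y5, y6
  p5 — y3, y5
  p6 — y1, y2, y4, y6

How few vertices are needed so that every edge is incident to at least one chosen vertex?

{p1, p2, p3, p4, p5, p6} is a vertex cover of size 6: every edge has an endpoint in this set.
No smaller cover exists because p1–y4, p2–y5, p3–y2, p4–y6, p5–y3, p6–y1 is a matching of size 6, and a cover must include an endpoint of each of these disjoint edges (König's theorem).

6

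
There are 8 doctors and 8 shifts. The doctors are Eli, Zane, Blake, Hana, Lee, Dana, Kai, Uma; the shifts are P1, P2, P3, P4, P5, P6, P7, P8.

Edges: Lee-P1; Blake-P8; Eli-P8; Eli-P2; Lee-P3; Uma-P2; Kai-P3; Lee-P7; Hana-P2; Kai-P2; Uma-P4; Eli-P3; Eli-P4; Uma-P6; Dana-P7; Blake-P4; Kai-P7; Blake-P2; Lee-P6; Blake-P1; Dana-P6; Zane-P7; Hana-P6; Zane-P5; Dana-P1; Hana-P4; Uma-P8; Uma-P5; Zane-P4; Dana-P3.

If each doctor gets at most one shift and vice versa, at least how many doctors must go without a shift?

0

For example, pair Eli→P8, Zane→P5, Blake→P1, Hana→P4, Lee→P7, Dana→P6, Kai→P3, Uma→P2.
This saturates every doctor, so 8 is the maximum.
That matches 8 of the 8, leaving 0 unmatched; no matching can do better.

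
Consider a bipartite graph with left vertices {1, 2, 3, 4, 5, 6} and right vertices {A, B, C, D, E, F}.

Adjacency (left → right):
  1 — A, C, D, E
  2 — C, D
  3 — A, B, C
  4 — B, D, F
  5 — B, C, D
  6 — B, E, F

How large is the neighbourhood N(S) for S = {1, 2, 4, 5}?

The union of neighbours of {1, 2, 4, 5} is {A, B, C, D, E, F}, which has 6 elements.
Since |N(S)| = 6 ≥ |S| = 4, Hall's condition holds for this subset.

6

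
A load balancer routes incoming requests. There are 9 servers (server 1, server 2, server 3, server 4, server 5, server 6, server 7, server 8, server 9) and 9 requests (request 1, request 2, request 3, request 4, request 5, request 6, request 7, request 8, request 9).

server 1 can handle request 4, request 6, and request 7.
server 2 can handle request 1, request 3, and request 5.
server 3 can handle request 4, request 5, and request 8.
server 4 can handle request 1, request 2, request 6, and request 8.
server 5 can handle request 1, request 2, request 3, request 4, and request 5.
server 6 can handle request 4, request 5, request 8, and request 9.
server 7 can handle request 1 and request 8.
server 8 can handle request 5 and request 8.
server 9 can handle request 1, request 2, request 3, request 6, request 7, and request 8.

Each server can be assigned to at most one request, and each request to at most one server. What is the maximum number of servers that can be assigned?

One maximum matching: server 1→request 6, server 2→request 3, server 3→request 4, server 4→request 8, server 5→request 2, server 6→request 9, server 7→request 1, server 8→request 5, server 9→request 7.
This saturates every server, so 9 is the maximum.

9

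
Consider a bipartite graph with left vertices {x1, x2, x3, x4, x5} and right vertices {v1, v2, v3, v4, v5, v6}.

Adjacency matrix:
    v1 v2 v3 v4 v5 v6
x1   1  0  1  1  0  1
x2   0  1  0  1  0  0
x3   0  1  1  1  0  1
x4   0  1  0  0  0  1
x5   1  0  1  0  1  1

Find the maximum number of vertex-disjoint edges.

5

For example, pair x1-v1, x2-v4, x3-v3, x4-v2, x5-v6.
This saturates every left vertex, so 5 is the maximum.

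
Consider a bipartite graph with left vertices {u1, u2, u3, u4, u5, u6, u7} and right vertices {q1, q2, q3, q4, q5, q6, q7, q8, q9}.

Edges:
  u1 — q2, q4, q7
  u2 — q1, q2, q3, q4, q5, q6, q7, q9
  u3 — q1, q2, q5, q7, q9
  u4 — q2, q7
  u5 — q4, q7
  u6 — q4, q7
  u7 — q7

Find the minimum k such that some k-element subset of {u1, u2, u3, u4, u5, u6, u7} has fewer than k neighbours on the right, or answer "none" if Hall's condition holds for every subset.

3

Take S = {u5, u6, u7}. Its neighbourhood is {q4, q7}, so |N(S)| = 2 < |S| = 3.
Every subset of size less than 3 has at least as many neighbours as members, so 3 is the minimum.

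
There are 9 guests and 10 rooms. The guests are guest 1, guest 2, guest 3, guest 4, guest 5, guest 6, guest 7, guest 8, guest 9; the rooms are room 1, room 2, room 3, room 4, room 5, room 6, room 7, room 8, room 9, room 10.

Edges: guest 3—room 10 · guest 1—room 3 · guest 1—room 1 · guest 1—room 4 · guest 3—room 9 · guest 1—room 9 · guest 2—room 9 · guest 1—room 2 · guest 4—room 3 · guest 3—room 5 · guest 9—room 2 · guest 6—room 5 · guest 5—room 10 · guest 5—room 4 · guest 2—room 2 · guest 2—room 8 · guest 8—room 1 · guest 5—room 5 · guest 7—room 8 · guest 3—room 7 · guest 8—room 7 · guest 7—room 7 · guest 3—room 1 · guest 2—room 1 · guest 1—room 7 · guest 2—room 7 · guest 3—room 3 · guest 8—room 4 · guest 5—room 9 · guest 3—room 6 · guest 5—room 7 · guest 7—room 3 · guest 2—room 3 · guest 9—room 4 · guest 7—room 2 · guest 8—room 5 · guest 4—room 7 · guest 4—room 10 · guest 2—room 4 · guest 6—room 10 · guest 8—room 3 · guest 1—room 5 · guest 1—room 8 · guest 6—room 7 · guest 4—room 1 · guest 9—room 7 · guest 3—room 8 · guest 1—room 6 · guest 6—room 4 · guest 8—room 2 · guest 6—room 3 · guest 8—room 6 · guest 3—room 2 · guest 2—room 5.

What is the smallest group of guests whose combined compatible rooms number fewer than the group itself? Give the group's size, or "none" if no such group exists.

none

A matching saturating every guest exists, for instance guest 1→room 4, guest 2→room 8, guest 3→room 2, guest 4→room 1, guest 5→room 9, guest 6→room 10, guest 7→room 3, guest 8→room 5, guest 9→room 7.
By Hall's marriage theorem, this means |N(S)| ≥ |S| for every subset S, so no violating subset exists.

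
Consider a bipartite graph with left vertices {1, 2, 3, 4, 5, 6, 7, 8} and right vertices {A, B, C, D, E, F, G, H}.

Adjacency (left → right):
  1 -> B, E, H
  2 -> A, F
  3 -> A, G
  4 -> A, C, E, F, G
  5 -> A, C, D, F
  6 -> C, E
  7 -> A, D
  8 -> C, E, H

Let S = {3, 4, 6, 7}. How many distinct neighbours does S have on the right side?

6

The union of neighbours of {3, 4, 6, 7} is {A, C, D, E, F, G}, which has 6 elements.
Since |N(S)| = 6 ≥ |S| = 4, Hall's condition holds for this subset.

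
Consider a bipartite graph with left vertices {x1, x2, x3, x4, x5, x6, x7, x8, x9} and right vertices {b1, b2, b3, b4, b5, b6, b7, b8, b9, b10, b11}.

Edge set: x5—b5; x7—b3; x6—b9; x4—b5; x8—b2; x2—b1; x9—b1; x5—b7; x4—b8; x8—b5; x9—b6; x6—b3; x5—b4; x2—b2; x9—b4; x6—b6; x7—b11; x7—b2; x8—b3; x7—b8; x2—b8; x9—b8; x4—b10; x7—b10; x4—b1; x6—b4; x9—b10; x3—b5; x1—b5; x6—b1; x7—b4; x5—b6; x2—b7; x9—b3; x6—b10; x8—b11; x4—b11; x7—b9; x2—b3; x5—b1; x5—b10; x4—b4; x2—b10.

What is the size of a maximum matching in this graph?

A valid assignment of size 8: x1-b5, x2-b8, x4-b4, x5-b7, x6-b6, x7-b11, x8-b3, x9-b1.
The set {x1, x3} has only 1 neighbour ({b5}), so by Hall's theorem at most 8 of the 9 left vertices can be matched.

8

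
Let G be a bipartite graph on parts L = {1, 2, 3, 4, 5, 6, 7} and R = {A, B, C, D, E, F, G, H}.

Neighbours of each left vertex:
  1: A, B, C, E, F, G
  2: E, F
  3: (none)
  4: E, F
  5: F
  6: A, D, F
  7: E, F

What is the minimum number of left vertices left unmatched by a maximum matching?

A valid assignment of size 4: 1–G, 2–F, 4–E, 6–D.
The set {2, 3, 4, 5, 7} has only 2 neighbours ({E, F}), so by Hall's theorem at most 4 of the 7 left vertices can be matched.
That matches 4 of the 7, leaving 3 unmatched; no matching can do better.

3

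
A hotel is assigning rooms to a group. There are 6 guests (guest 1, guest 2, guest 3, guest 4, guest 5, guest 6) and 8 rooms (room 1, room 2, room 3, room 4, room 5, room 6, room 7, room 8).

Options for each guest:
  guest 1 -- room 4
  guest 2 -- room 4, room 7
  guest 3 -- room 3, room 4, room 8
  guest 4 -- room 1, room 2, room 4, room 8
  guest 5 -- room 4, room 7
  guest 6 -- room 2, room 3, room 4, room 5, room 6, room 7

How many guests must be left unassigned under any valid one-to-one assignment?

1

A valid assignment of size 5: guest 1-room 4, guest 2-room 7, guest 3-room 3, guest 4-room 8, guest 6-room 5.
The set {guest 1, guest 2, guest 5} has only 2 neighbours ({room 4, room 7}), so by Hall's theorem at most 5 of the 6 guests can be matched.
That matches 5 of the 6, leaving 1 unmatched; no matching can do better.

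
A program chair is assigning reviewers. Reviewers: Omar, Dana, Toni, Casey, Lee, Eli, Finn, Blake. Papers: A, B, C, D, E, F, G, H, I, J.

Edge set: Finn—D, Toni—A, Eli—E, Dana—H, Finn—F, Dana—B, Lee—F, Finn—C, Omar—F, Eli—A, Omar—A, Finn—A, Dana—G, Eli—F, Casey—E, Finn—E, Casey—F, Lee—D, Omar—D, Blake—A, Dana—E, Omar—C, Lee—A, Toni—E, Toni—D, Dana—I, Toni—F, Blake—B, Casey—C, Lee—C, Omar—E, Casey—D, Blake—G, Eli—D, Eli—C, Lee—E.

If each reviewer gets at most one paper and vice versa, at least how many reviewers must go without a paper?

1

A valid assignment of size 7: Omar-F, Dana-G, Toni-D, Casey-C, Lee-E, Eli-A, Blake-B.
The set {Omar, Toni, Casey, Lee, Eli, Finn} has only 5 neighbours ({A, C, D, E, F}), so by Hall's theorem at most 7 of the 8 reviewers can be matched.
That matches 7 of the 8, leaving 1 unmatched; no matching can do better.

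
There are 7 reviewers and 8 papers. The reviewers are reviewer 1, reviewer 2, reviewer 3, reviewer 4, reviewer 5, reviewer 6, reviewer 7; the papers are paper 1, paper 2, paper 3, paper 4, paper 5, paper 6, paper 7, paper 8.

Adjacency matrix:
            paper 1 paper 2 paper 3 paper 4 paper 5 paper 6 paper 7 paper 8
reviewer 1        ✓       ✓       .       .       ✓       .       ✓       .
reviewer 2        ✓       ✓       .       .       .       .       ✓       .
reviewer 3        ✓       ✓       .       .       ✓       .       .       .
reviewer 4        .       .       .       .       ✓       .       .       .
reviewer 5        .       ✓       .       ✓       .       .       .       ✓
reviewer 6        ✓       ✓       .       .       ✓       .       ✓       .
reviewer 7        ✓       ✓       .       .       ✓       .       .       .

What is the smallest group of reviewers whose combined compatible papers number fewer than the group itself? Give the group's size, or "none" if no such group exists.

Take S = {reviewer 1, reviewer 2, reviewer 3, reviewer 4, reviewer 6}. Its neighbourhood is {paper 1, paper 2, paper 5, paper 7}, so |N(S)| = 4 < |S| = 5.
Every subset of size less than 5 has at least as many neighbours as members, so 5 is the minimum.

5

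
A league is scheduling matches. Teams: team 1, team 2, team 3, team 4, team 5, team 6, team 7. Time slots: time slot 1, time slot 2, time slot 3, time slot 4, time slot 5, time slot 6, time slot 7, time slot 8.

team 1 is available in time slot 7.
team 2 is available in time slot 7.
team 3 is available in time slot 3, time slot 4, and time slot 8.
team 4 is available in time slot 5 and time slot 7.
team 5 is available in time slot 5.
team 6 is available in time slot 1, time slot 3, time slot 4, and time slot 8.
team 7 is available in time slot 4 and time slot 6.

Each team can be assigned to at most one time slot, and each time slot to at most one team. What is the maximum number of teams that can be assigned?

5

A valid assignment of size 5: team 1–time slot 7, team 3–time slot 3, team 4–time slot 5, team 6–time slot 8, team 7–time slot 4.
The set {team 1, team 2, team 4, team 5} has only 2 neighbours ({time slot 5, time slot 7}), so by Hall's theorem at most 5 of the 7 teams can be matched.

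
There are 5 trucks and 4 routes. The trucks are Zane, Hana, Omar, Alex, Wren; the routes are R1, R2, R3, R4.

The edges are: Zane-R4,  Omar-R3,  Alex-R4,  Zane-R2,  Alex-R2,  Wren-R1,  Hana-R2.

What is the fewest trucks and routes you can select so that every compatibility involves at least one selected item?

4

{Omar, Wren, R2, R4} is a vertex cover of size 4: every edge has an endpoint in this set.
No smaller cover exists because Zane–R4, Hana–R2, Omar–R3, Wren–R1 is a matching of size 4, and a cover must include an endpoint of each of these disjoint edges (König's theorem).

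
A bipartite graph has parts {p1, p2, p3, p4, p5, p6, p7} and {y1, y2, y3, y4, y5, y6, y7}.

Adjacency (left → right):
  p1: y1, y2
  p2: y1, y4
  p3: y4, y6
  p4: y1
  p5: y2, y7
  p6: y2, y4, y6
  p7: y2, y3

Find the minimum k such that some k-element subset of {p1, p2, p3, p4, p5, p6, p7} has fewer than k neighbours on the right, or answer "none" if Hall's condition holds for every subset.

5

Take S = {p1, p2, p3, p4, p6}. Its neighbourhood is {y1, y2, y4, y6}, so |N(S)| = 4 < |S| = 5.
Every subset of size less than 5 has at least as many neighbours as members, so 5 is the minimum.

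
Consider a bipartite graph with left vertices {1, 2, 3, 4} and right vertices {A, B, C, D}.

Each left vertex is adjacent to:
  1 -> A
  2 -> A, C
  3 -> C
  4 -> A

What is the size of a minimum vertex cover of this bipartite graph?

2

{A, C} is a vertex cover of size 2: every edge has an endpoint in this set.
No smaller cover exists because 1–A, 2–C is a matching of size 2, and a cover must include an endpoint of each of these disjoint edges (König's theorem).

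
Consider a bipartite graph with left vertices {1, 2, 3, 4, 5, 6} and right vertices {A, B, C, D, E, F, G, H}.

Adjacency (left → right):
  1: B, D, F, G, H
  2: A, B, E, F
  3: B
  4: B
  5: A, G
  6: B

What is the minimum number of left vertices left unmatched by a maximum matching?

2

For example, pair 1→H, 2→E, 3→B, 5→G.
The set {3, 4, 6} has only 1 neighbour ({B}), so by Hall's theorem at most 4 of the 6 left vertices can be matched.
That matches 4 of the 6, leaving 2 unmatched; no matching can do better.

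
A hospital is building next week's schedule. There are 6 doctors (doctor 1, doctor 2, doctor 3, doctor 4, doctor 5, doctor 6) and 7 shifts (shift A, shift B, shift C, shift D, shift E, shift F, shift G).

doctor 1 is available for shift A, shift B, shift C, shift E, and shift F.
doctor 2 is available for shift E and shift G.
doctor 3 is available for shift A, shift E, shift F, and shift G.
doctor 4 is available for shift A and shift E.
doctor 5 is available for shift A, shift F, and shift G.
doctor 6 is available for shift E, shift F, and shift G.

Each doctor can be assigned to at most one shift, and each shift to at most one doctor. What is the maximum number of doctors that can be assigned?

5

One maximum matching: doctor 1-shift B, doctor 2-shift E, doctor 3-shift F, doctor 4-shift A, doctor 5-shift G.
The set {doctor 2, doctor 3, doctor 4, doctor 5, doctor 6} has only 4 neighbours ({shift A, shift E, shift F, shift G}), so by Hall's theorem at most 5 of the 6 doctors can be matched.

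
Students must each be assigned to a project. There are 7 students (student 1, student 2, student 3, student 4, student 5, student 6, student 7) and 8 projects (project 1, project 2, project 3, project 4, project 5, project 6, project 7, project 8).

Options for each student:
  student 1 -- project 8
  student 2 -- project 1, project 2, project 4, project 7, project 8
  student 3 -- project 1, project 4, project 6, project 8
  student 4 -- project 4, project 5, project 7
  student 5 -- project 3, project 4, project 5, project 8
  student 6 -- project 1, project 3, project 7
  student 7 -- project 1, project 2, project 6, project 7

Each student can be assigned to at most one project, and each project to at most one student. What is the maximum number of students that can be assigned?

7

One maximum matching: student 1–project 8, student 2–project 2, student 3–project 4, student 4–project 7, student 5–project 5, student 6–project 3, student 7–project 1.
All 7 students are matched, so no larger matching exists.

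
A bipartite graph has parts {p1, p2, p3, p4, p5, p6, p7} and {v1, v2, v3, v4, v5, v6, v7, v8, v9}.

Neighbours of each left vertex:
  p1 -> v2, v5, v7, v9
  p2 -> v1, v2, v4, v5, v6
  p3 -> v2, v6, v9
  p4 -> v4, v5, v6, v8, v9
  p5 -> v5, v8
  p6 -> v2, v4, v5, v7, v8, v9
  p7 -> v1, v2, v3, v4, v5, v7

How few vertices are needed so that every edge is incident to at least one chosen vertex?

7

{p1, p2, p3, p4, p5, p6, p7} is a vertex cover of size 7: every edge has an endpoint in this set.
No smaller cover exists because p1–v7, p2–v6, p3–v9, p4–v5, p5–v8, p6–v2, p7–v3 is a matching of size 7, and a cover must include an endpoint of each of these disjoint edges (König's theorem).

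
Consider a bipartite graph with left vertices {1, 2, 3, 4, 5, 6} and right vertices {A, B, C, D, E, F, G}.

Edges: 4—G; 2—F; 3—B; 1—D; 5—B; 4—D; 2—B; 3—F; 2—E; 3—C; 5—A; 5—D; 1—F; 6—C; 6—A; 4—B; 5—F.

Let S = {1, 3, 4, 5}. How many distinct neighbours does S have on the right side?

The union of neighbours of {1, 3, 4, 5} is {A, B, C, D, F, G}, which has 6 elements.
Since |N(S)| = 6 ≥ |S| = 4, Hall's condition holds for this subset.

6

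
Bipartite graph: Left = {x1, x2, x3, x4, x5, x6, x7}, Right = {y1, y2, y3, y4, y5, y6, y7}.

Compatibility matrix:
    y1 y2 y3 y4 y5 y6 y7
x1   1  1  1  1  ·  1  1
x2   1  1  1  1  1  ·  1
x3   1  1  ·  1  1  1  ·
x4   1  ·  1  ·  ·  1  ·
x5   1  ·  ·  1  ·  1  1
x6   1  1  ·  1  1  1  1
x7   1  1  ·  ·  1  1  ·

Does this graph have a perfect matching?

Yes

For example, pair x1–y6, x2–y2, x3–y5, x4–y3, x5–y7, x6–y4, x7–y1.
Every left vertex is matched, so this is a perfect matching.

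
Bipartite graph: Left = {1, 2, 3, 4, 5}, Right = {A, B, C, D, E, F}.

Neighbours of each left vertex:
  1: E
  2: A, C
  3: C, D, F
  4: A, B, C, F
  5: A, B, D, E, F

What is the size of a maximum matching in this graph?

5

A valid assignment of size 5: 1→E, 2→C, 3→F, 4→B, 5→A.
This saturates every left vertex, so 5 is the maximum.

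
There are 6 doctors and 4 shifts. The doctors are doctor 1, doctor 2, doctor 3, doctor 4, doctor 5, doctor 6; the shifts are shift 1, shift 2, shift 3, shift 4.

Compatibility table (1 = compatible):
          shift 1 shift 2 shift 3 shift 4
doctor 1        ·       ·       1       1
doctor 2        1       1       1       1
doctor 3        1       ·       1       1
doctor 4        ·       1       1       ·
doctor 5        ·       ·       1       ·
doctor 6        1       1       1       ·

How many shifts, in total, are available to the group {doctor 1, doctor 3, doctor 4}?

The union of neighbours of {doctor 1, doctor 3, doctor 4} is {shift 1, shift 2, shift 3, shift 4}, which has 4 elements.
Since |N(S)| = 4 ≥ |S| = 3, Hall's condition holds for this subset.

4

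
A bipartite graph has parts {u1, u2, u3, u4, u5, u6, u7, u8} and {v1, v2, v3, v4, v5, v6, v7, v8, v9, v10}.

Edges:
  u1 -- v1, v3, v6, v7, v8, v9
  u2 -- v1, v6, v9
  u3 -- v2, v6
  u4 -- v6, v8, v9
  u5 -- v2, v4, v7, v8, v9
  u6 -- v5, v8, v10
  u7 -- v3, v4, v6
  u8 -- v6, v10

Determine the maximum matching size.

8

One maximum matching: u1–v3, u2–v1, u3–v6, u4–v9, u5–v2, u6–v8, u7–v4, u8–v10.
All 8 left vertices are matched, so no larger matching exists.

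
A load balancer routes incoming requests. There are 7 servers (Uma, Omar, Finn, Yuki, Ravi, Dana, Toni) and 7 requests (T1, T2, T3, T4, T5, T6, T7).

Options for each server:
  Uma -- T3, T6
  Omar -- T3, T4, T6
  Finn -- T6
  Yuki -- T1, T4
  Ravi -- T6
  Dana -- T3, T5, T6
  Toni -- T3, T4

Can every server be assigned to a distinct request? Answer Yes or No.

The set {Uma, Omar, Finn, Ravi, Toni} has only 3 neighbours ({T3, T4, T6}), so by Hall's theorem at most 5 of the 7 servers can be matched.
Hence no matching covers every server.

No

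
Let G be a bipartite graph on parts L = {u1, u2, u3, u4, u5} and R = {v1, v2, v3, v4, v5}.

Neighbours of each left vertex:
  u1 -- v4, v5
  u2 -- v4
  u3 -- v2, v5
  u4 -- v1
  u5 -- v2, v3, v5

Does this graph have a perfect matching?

For example, pair u1–v5, u2–v4, u3–v2, u4–v1, u5–v3.
All 5 left vertices are covered.

Yes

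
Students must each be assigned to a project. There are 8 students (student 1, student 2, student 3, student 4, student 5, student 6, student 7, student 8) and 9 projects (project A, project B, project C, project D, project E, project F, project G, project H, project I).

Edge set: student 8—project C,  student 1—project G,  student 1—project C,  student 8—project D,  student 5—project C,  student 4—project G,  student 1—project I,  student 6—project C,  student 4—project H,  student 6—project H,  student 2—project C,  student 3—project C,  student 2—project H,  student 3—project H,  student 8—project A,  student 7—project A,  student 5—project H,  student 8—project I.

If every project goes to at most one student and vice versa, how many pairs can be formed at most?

One maximum matching: student 1–project I, student 2–project H, student 3–project C, student 4–project G, student 7–project A, student 8–project D.
The set {student 2, student 3, student 5, student 6} has only 2 neighbours ({project C, project H}), so by Hall's theorem at most 6 of the 8 students can be matched.

6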